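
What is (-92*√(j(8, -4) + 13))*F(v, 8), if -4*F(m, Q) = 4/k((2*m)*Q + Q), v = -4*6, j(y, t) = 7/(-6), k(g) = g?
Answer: -23*√426/564 ≈ -0.84169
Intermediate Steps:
j(y, t) = -7/6 (j(y, t) = 7*(-⅙) = -7/6)
v = -24
F(m, Q) = -1/(Q + 2*Q*m) (F(m, Q) = -1/((2*m)*Q + Q) = -1/(2*Q*m + Q) = -1/(Q + 2*Q*m))
(-92*√(j(8, -4) + 13))*F(v, 8) = (-92*√(-7/6 + 13))*(-1/(8*(1 + 2*(-24)))) = (-46*√426/3)*(-1*⅛/(1 - 48)) = (-46*√426/3)*(-1*⅛/(-47)) = (-46*√426/3)*(-1*⅛*(-1/47)) = -46*√426/3*(1/376) = -23*√426/564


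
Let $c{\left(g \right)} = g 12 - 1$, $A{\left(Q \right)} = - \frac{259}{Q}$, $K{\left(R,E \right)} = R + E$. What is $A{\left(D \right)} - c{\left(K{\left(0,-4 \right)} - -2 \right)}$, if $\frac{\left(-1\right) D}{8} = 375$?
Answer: $\frac{75259}{3000} \approx 25.086$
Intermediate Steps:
$K{\left(R,E \right)} = E + R$
$D = -3000$ ($D = \left(-8\right) 375 = -3000$)
$c{\left(g \right)} = -1 + 12 g$ ($c{\left(g \right)} = 12 g - 1 = -1 + 12 g$)
$A{\left(D \right)} - c{\left(K{\left(0,-4 \right)} - -2 \right)} = - \frac{259}{-3000} - \left(-1 + 12 \left(\left(-4 + 0\right) - -2\right)\right) = \left(-259\right) \left(- \frac{1}{3000}\right) - \left(-1 + 12 \left(-4 + 2\right)\right) = \frac{259}{3000} - \left(-1 + 12 \left(-2\right)\right) = \frac{259}{3000} - \left(-1 - 24\right) = \frac{259}{3000} - -25 = \frac{259}{3000} + 25 = \frac{75259}{3000}$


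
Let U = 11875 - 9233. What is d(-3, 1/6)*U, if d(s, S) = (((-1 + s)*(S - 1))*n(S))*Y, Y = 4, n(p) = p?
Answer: 52840/9 ≈ 5871.1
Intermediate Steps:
d(s, S) = 4*S*(-1 + S)*(-1 + s) (d(s, S) = (((-1 + s)*(S - 1))*S)*4 = (((-1 + s)*(-1 + S))*S)*4 = (((-1 + S)*(-1 + s))*S)*4 = (S*(-1 + S)*(-1 + s))*4 = 4*S*(-1 + S)*(-1 + s))
U = 2642
d(-3, 1/6)*U = (4*(1 - 1/6 - 1*(-3) - 3/6)/6)*2642 = (4*(⅙)*(1 - 1*⅙ + 3 + (⅙)*(-3)))*2642 = (4*(⅙)*(1 - ⅙ + 3 - ½))*2642 = (4*(⅙)*(10/3))*2642 = (20/9)*2642 = 52840/9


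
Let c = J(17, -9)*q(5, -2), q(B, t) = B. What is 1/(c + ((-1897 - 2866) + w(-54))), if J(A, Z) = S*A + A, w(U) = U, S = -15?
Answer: -1/6007 ≈ -0.00016647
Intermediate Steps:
J(A, Z) = -14*A (J(A, Z) = -15*A + A = -14*A)
c = -1190 (c = -14*17*5 = -238*5 = -1190)
1/(c + ((-1897 - 2866) + w(-54))) = 1/(-1190 + ((-1897 - 2866) - 54)) = 1/(-1190 + (-4763 - 54)) = 1/(-1190 - 4817) = 1/(-6007) = -1/6007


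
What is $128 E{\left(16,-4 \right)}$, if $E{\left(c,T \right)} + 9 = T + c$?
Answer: $384$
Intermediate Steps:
$E{\left(c,T \right)} = -9 + T + c$ ($E{\left(c,T \right)} = -9 + \left(T + c\right) = -9 + T + c$)
$128 E{\left(16,-4 \right)} = 128 \left(-9 - 4 + 16\right) = 128 \cdot 3 = 384$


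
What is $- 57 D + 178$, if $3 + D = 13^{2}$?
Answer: $-9284$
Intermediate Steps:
$D = 166$ ($D = -3 + 13^{2} = -3 + 169 = 166$)
$- 57 D + 178 = \left(-57\right) 166 + 178 = -9462 + 178 = -9284$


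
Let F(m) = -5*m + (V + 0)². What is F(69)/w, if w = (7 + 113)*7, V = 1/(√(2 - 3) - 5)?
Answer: -19433/47320 + I/56784 ≈ -0.41067 + 1.7611e-5*I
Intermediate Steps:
V = (-5 - I)/26 (V = 1/(√(-1) - 5) = 1/(I - 5) = 1/(-5 + I) = (-5 - I)/26 ≈ -0.19231 - 0.038462*I)
F(m) = (-5/26 - I/26)² - 5*m (F(m) = -5*m + ((-5/26 - I/26) + 0)² = -5*m + (-5/26 - I/26)² = (-5/26 - I/26)² - 5*m)
w = 840 (w = 120*7 = 840)
F(69)/w = (-5*69 + (5 + I)²/676)/840 = (-345 + (5 + I)²/676)*(1/840) = -23/56 + (5 + I)²/567840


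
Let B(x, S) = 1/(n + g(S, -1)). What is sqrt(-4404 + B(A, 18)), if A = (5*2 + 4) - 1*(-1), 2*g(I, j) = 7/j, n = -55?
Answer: I*sqrt(6698510)/39 ≈ 66.363*I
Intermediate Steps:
g(I, j) = 7/(2*j) (g(I, j) = (7/j)/2 = 7/(2*j))
A = 15 (A = (10 + 4) + 1 = 14 + 1 = 15)
B(x, S) = -2/117 (B(x, S) = 1/(-55 + (7/2)/(-1)) = 1/(-55 + (7/2)*(-1)) = 1/(-55 - 7/2) = 1/(-117/2) = -2/117)
sqrt(-4404 + B(A, 18)) = sqrt(-4404 - 2/117) = sqrt(-515270/117) = I*sqrt(6698510)/39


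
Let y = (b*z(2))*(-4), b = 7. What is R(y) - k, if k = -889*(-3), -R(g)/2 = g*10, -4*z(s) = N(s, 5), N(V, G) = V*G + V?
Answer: -4347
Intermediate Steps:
N(V, G) = V + G*V (N(V, G) = G*V + V = V + G*V)
z(s) = -3*s/2 (z(s) = -s*(1 + 5)/4 = -s*6/4 = -3*s/2)
y = 84 (y = (7*(-3/2*2))*(-4) = (7*(-3))*(-4) = -21*(-4) = 84)
R(g) = -20*g (R(g) = -2*g*10 = -20*g)
k = 2667
R(y) - k = -20*84 - 1*2667 = -1680 - 2667 = -4347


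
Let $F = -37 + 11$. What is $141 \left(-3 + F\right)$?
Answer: $-4089$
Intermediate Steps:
$F = -26$
$141 \left(-3 + F\right) = 141 \left(-3 - 26\right) = 141 \left(-29\right) = -4089$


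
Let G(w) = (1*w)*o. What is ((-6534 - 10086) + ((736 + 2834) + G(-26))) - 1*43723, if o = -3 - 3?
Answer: -56617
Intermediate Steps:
o = -6
G(w) = -6*w (G(w) = (1*w)*(-6) = w*(-6) = -6*w)
((-6534 - 10086) + ((736 + 2834) + G(-26))) - 1*43723 = ((-6534 - 10086) + ((736 + 2834) - 6*(-26))) - 1*43723 = (-16620 + (3570 + 156)) - 43723 = (-16620 + 3726) - 43723 = -12894 - 43723 = -56617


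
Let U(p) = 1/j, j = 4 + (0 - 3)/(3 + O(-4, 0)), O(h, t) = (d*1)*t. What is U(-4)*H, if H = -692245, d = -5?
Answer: -692245/3 ≈ -2.3075e+5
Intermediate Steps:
O(h, t) = -5*t (O(h, t) = (-5*1)*t = -5*t)
j = 3 (j = 4 + (0 - 3)/(3 - 5*0) = 4 - 3/(3 + 0) = 4 - 3/3 = 4 - 3*⅓ = 4 - 1 = 3)
U(p) = ⅓ (U(p) = 1/3 = ⅓)
U(-4)*H = (⅓)*(-692245) = -692245/3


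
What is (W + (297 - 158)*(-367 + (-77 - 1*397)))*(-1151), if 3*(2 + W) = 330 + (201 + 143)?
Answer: 402883379/3 ≈ 1.3429e+8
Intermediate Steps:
W = 668/3 (W = -2 + (330 + (201 + 143))/3 = -2 + (330 + 344)/3 = -2 + (⅓)*674 = -2 + 674/3 = 668/3 ≈ 222.67)
(W + (297 - 158)*(-367 + (-77 - 1*397)))*(-1151) = (668/3 + (297 - 158)*(-367 + (-77 - 1*397)))*(-1151) = (668/3 + 139*(-367 + (-77 - 397)))*(-1151) = (668/3 + 139*(-367 - 474))*(-1151) = (668/3 + 139*(-841))*(-1151) = (668/3 - 116899)*(-1151) = -350029/3*(-1151) = 402883379/3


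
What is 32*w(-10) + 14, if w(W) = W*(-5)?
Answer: 1614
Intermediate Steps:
w(W) = -5*W
32*w(-10) + 14 = 32*(-5*(-10)) + 14 = 32*50 + 14 = 1600 + 14 = 1614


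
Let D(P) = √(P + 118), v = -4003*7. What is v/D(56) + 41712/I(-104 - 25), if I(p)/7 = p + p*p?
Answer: 869/2408 - 28021*√174/174 ≈ -2123.9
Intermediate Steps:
I(p) = 7*p + 7*p² (I(p) = 7*(p + p*p) = 7*(p + p²) = 7*p + 7*p²)
v = -28021
D(P) = √(118 + P)
v/D(56) + 41712/I(-104 - 25) = -28021/√(118 + 56) + 41712/((7*(-104 - 25)*(1 + (-104 - 25)))) = -28021*√174/174 + 41712/((7*(-129)*(1 - 129))) = -28021*√174/174 + 41712/((7*(-129)*(-128))) = -28021*√174/174 + 41712/115584 = -28021*√174/174 + 41712*(1/115584) = -28021*√174/174 + 869/2408 = 869/2408 - 28021*√174/174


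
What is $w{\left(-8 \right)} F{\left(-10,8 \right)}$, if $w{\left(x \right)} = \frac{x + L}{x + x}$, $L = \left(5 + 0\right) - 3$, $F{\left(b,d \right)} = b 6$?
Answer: $- \frac{45}{2} \approx -22.5$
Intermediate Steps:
$F{\left(b,d \right)} = 6 b$
$L = 2$ ($L = 5 - 3 = 2$)
$w{\left(x \right)} = \frac{2 + x}{2 x}$ ($w{\left(x \right)} = \frac{x + 2}{x + x} = \frac{2 + x}{2 x}$)
$w{\left(-8 \right)} F{\left(-10,8 \right)} = \frac{2 - 8}{2 \left(-8\right)} 6 \left(-10\right) = \frac{1}{2} \left(- \frac{1}{8}\right) \left(-6\right) \left(-60\right) = \frac{3}{8} \left(-60\right) = - \frac{45}{2}$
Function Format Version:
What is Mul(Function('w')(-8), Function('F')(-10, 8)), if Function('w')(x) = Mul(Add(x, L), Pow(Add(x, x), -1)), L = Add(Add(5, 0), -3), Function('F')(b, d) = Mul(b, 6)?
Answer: Rational(-45, 2) ≈ -22.500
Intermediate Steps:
Function('F')(b, d) = Mul(6, b)
L = 2 (L = Add(5, -3) = 2)
Function('w')(x) = Mul(Rational(1, 2), Pow(x, -1), Add(2, x)) (Function('w')(x) = Mul(Add(x, 2), Pow(Add(x, x), -1)) = Mul(Add(2, x), Pow(Mul(2, x), -1)) = Mul(Add(2, x), Mul(Rational(1, 2), Pow(x, -1))) = Mul(Rational(1, 2), Pow(x, -1), Add(2, x)))
Mul(Function('w')(-8), Function('F')(-10, 8)) = Mul(Mul(Rational(1, 2), Pow(-8, -1), Add(2, -8)), Mul(6, -10)) = Mul(Mul(Rational(1, 2), Rational(-1, 8), -6), -60) = Mul(Rational(3, 8), -60) = Rational(-45, 2)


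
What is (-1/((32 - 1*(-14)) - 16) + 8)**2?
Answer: 57121/900 ≈ 63.468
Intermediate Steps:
(-1/((32 - 1*(-14)) - 16) + 8)**2 = (-1/((32 + 14) - 16) + 8)**2 = (-1/(46 - 16) + 8)**2 = (-1/30 + 8)**2 = (239/30)**2 = 57121/900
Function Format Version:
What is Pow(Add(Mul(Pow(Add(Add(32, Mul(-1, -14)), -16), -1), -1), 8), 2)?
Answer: Rational(57121, 900) ≈ 63.468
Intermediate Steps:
Pow(Add(Mul(Pow(Add(Add(32, Mul(-1, -14)), -16), -1), -1), 8), 2) = Pow(Add(Mul(Pow(Add(Add(32, 14), -16), -1), -1), 8), 2) = Pow(Add(Mul(Pow(Add(46, -16), -1), -1), 8), 2) = Pow(Add(Mul(Pow(30, -1), -1), 8), 2) = Pow(Add(Mul(Rational(1, 30), -1), 8), 2) = Pow(Add(Rational(-1, 30), 8), 2) = Pow(Rational(239, 30), 2) = Rational(57121, 900)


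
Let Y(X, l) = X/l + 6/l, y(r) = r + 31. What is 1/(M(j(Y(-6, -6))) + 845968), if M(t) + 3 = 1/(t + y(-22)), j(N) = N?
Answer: 9/7613686 ≈ 1.1821e-6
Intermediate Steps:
y(r) = 31 + r
Y(X, l) = 6/l + X/l
M(t) = -3 + 1/(9 + t) (M(t) = -3 + 1/(t + (31 - 22)) = -3 + 1/(t + 9) = -3 + 1/(9 + t))
1/(M(j(Y(-6, -6))) + 845968) = 1/((-26 - 3*(6 - 6)/(-6))/(9 + (6 - 6)/(-6)) + 845968) = 1/((-26 - (-1)*0/2)/(9 - ⅙*0) + 845968) = 1/((-26 - 3*0)/(9 + 0) + 845968) = 1/((-26 + 0)/9 + 845968) = 1/((⅑)*(-26) + 845968) = 1/(-26/9 + 845968) = 1/(7613686/9) = 9/7613686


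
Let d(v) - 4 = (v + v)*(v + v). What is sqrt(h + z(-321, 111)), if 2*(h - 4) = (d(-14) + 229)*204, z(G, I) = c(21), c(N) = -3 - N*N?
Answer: sqrt(103294) ≈ 321.39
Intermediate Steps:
c(N) = -3 - N**2
z(G, I) = -444 (z(G, I) = -3 - 1*21**2 = -3 - 1*441 = -3 - 441 = -444)
d(v) = 4 + 4*v**2 (d(v) = 4 + (v + v)*(v + v) = 4 + (2*v)*(2*v) = 4 + 4*v**2)
h = 103738 (h = 4 + (((4 + 4*(-14)**2) + 229)*204)/2 = 4 + (((4 + 4*196) + 229)*204)/2 = 4 + (((4 + 784) + 229)*204)/2 = 4 + ((788 + 229)*204)/2 = 4 + (1017*204)/2 = 4 + (1/2)*207468 = 4 + 103734 = 103738)
sqrt(h + z(-321, 111)) = sqrt(103738 - 444) = sqrt(103294)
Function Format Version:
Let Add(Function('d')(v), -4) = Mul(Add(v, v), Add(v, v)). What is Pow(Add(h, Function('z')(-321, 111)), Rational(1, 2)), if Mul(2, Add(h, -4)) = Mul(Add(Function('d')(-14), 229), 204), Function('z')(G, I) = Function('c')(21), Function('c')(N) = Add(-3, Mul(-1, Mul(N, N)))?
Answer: Pow(103294, Rational(1, 2)) ≈ 321.39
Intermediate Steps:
Function('c')(N) = Add(-3, Mul(-1, Pow(N, 2)))
Function('z')(G, I) = -444 (Function('z')(G, I) = Add(-3, Mul(-1, Pow(21, 2))) = Add(-3, Mul(-1, 441)) = Add(-3, -441) = -444)
Function('d')(v) = Add(4, Mul(4, Pow(v, 2))) (Function('d')(v) = Add(4, Mul(Add(v, v), Add(v, v))) = Add(4, Mul(Mul(2, v), Mul(2, v))) = Add(4, Mul(4, Pow(v, 2))))
h = 103738 (h = Add(4, Mul(Rational(1, 2), Mul(Add(Add(4, Mul(4, Pow(-14, 2))), 229), 204))) = Add(4, Mul(Rational(1, 2), Mul(Add(Add(4, Mul(4, 196)), 229), 204))) = Add(4, Mul(Rational(1, 2), Mul(Add(Add(4, 784), 229), 204))) = Add(4, Mul(Rational(1, 2), Mul(Add(788, 229), 204))) = Add(4, Mul(Rational(1, 2), Mul(1017, 204))) = Add(4, Mul(Rational(1, 2), 207468)) = Add(4, 103734) = 103738)
Pow(Add(h, Function('z')(-321, 111)), Rational(1, 2)) = Pow(Add(103738, -444), Rational(1, 2)) = Pow(103294, Rational(1, 2))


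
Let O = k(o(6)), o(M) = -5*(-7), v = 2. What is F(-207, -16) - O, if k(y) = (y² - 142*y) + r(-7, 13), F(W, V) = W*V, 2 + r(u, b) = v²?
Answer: 7055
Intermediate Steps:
r(u, b) = 2 (r(u, b) = -2 + 2² = -2 + 4 = 2)
F(W, V) = V*W
o(M) = 35
k(y) = 2 + y² - 142*y (k(y) = (y² - 142*y) + 2 = 2 + y² - 142*y)
O = -3743 (O = 2 + 35² - 142*35 = 2 + 1225 - 4970 = -3743)
F(-207, -16) - O = -16*(-207) - 1*(-3743) = 3312 + 3743 = 7055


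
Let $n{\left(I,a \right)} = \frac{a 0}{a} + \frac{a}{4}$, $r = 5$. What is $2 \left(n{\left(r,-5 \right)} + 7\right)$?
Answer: $\frac{23}{2} \approx 11.5$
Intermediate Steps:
$n{\left(I,a \right)} = \frac{a}{4}$ ($n{\left(I,a \right)} = \frac{0}{a} + a \frac{1}{4} = 0 + \frac{a}{4} = \frac{a}{4}$)
$2 \left(n{\left(r,-5 \right)} + 7\right) = 2 \left(\frac{1}{4} \left(-5\right) + 7\right) = 2 \left(- \frac{5}{4} + 7\right) = 2 \cdot \frac{23}{4} = \frac{23}{2}$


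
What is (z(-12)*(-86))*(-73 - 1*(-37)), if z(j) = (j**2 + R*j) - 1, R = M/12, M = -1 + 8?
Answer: 421056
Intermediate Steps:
M = 7
R = 7/12 ≈ 0.58333
z(j) = -1 + j**2 + 7*j/12 (z(j) = (j**2 + 7*j/12) - 1 = -1 + j**2 + 7*j/12)
(z(-12)*(-86))*(-73 - 1*(-37)) = ((-1 + (-12)**2 + (7/12)*(-12))*(-86))*(-73 - 1*(-37)) = ((-1 + 144 - 7)*(-86))*(-73 + 37) = (136*(-86))*(-36) = -11696*(-36) = 421056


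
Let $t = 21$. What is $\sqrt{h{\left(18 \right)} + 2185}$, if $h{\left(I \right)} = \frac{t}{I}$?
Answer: $\frac{\sqrt{78702}}{6} \approx 46.756$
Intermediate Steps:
$h{\left(I \right)} = \frac{21}{I}$
$\sqrt{h{\left(18 \right)} + 2185} = \sqrt{\frac{21}{18} + 2185} = \sqrt{21 \cdot \frac{1}{18} + 2185} = \sqrt{\frac{7}{6} + 2185} = \sqrt{\frac{13117}{6}} = \frac{\sqrt{78702}}{6}$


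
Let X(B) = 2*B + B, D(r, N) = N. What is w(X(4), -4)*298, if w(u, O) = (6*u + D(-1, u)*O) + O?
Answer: 5960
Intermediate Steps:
X(B) = 3*B
w(u, O) = O + 6*u + O*u (w(u, O) = (6*u + u*O) + O = (6*u + O*u) + O = O + 6*u + O*u)
w(X(4), -4)*298 = (-4 + 6*(3*4) - 12*4)*298 = (-4 + 6*12 - 4*12)*298 = (-4 + 72 - 48)*298 = 20*298 = 5960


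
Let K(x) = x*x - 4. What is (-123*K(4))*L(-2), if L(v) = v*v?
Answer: -5904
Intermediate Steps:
L(v) = v²
K(x) = -4 + x² (K(x) = x² - 4 = -4 + x²)
(-123*K(4))*L(-2) = -123*(-4 + 4²)*(-2)² = -123*(-4 + 16)*4 = -123*12*4 = -1476*4 = -5904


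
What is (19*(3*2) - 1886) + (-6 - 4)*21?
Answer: -1982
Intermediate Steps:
(19*(3*2) - 1886) + (-6 - 4)*21 = (19*6 - 1886) - 10*21 = (114 - 1886) - 210 = -1772 - 210 = -1982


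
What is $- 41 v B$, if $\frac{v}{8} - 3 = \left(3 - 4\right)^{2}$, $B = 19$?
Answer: $-24928$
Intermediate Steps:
$v = 32$ ($v = 24 + 8 \left(3 - 4\right)^{2} = 24 + 8 \left(-1\right)^{2} = 24 + 8 \cdot 1 = 24 + 8 = 32$)
$- 41 v B = \left(-41\right) 32 \cdot 19 = \left(-1312\right) 19 = -24928$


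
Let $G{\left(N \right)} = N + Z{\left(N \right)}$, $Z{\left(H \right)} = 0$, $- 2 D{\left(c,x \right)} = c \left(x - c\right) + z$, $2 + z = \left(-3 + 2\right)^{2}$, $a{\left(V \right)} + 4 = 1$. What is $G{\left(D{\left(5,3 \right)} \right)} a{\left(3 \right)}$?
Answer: $- \frac{33}{2} \approx -16.5$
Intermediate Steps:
$a{\left(V \right)} = -3$ ($a{\left(V \right)} = -4 + 1 = -3$)
$z = -1$ ($z = -2 + \left(-3 + 2\right)^{2} = -2 + \left(-1\right)^{2} = -2 + 1 = -1$)
$D{\left(c,x \right)} = \frac{1}{2} - \frac{c \left(x - c\right)}{2}$ ($D{\left(c,x \right)} = - \frac{c \left(x - c\right) - 1}{2} = - \frac{-1 + c \left(x - c\right)}{2} = \frac{1}{2} - \frac{c \left(x - c\right)}{2}$)
$G{\left(N \right)} = N$ ($G{\left(N \right)} = N + 0 = N$)
$G{\left(D{\left(5,3 \right)} \right)} a{\left(3 \right)} = \left(\frac{1}{2} + \frac{5^{2}}{2} - \frac{5}{2} \cdot 3\right) \left(-3\right) = \left(\frac{1}{2} + \frac{1}{2} \cdot 25 - \frac{15}{2}\right) \left(-3\right) = \left(\frac{1}{2} + \frac{25}{2} - \frac{15}{2}\right) \left(-3\right) = \frac{11}{2} \left(-3\right) = - \frac{33}{2}$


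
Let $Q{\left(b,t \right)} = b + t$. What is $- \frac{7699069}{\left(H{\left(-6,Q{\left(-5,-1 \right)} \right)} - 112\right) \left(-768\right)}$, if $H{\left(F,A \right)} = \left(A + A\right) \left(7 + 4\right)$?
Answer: $- \frac{7699069}{187392} \approx -41.085$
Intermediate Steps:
$H{\left(F,A \right)} = 22 A$ ($H{\left(F,A \right)} = 2 A 11 = 22 A$)
$- \frac{7699069}{\left(H{\left(-6,Q{\left(-5,-1 \right)} \right)} - 112\right) \left(-768\right)} = - \frac{7699069}{\left(22 \left(-5 - 1\right) - 112\right) \left(-768\right)} = - \frac{7699069}{\left(22 \left(-6\right) - 112\right) \left(-768\right)} = - \frac{7699069}{\left(-132 - 112\right) \left(-768\right)} = - \frac{7699069}{\left(-244\right) \left(-768\right)} = - \frac{7699069}{187392}$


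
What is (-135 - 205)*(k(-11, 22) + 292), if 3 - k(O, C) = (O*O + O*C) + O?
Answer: -145180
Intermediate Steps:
k(O, C) = 3 - O - O² - C*O (k(O, C) = 3 - ((O*O + O*C) + O) = 3 - ((O² + C*O) + O) = 3 - (O + O² + C*O) = 3 + (-O - O² - C*O) = 3 - O - O² - C*O)
(-135 - 205)*(k(-11, 22) + 292) = (-135 - 205)*((3 - 1*(-11) - 1*(-11)² - 1*22*(-11)) + 292) = -340*((3 + 11 - 1*121 + 242) + 292) = -340*((3 + 11 - 121 + 242) + 292) = -340*(135 + 292) = -340*427 = -145180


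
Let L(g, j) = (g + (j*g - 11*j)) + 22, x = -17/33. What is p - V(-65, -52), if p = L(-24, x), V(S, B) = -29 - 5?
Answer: 1651/33 ≈ 50.030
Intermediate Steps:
x = -17/33 (x = -17*1/33 = -17/33 ≈ -0.51515)
V(S, B) = -34
L(g, j) = 22 + g - 11*j + g*j (L(g, j) = (g + (g*j - 11*j)) + 22 = (g + (-11*j + g*j)) + 22 = (g - 11*j + g*j) + 22 = 22 + g - 11*j + g*j)
p = 529/33 (p = 22 - 24 - 11*(-17/33) - 24*(-17/33) = 22 - 24 + 17/3 + 136/11 = 529/33 ≈ 16.030)
p - V(-65, -52) = 529/33 - 1*(-34) = 529/33 + 34 = 1651/33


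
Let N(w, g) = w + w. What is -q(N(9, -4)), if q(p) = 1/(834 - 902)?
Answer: 1/68 ≈ 0.014706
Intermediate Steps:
N(w, g) = 2*w
q(p) = -1/68 (q(p) = 1/(-68) = -1/68)
-q(N(9, -4)) = -1*(-1/68) = 1/68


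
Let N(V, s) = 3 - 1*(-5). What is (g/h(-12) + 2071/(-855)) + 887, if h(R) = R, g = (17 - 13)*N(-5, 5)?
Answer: 39686/45 ≈ 881.91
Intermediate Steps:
N(V, s) = 8 (N(V, s) = 3 + 5 = 8)
g = 32 (g = (17 - 13)*8 = 4*8 = 32)
(g/h(-12) + 2071/(-855)) + 887 = (32/(-12) + 2071/(-855)) + 887 = (32*(-1/12) + 2071*(-1/855)) + 887 = (-8/3 - 109/45) + 887 = -229/45 + 887 = 39686/45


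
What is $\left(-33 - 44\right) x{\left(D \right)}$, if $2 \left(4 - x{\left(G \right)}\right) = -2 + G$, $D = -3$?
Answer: $- \frac{1001}{2} \approx -500.5$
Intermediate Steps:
$x{\left(G \right)} = 5 - \frac{G}{2}$ ($x{\left(G \right)} = 4 - \frac{-2 + G}{2} = 4 - \left(-1 + \frac{G}{2}\right) = 5 - \frac{G}{2}$)
$\left(-33 - 44\right) x{\left(D \right)} = \left(-33 - 44\right) \left(5 - - \frac{3}{2}\right) = - 77 \left(5 + \frac{3}{2}\right) = \left(-77\right) \frac{13}{2} = - \frac{1001}{2}$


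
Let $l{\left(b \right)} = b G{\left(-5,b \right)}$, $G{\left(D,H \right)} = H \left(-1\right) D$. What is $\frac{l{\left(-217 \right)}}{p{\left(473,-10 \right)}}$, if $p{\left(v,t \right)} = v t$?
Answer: $- \frac{47089}{946} \approx -49.777$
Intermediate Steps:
$p{\left(v,t \right)} = t v$
$G{\left(D,H \right)} = - D H$ ($G{\left(D,H \right)} = - H D = - D H$)
$l{\left(b \right)} = 5 b^{2}$ ($l{\left(b \right)} = b \left(\left(-1\right) \left(-5\right) b\right) = b 5 b = 5 b^{2}$)
$\frac{l{\left(-217 \right)}}{p{\left(473,-10 \right)}} = \frac{5 \left(-217\right)^{2}}{\left(-10\right) 473} = \frac{5 \cdot 47089}{-4730} = 235445 \left(- \frac{1}{4730}\right) = - \frac{47089}{946}$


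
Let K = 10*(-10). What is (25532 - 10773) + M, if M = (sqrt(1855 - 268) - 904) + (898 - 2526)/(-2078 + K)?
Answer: 1371719/99 + 23*sqrt(3) ≈ 13896.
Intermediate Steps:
K = -100
M = -89422/99 + 23*sqrt(3) (M = (sqrt(1855 - 268) - 904) + (898 - 2526)/(-2078 - 100) = (sqrt(1587) - 904) - 1628/(-2178) = (23*sqrt(3) - 904) - 1628*(-1/2178) = (-904 + 23*sqrt(3)) + 74/99 = -89422/99 + 23*sqrt(3) ≈ -863.42)
(25532 - 10773) + M = (25532 - 10773) + (-89422/99 + 23*sqrt(3)) = 14759 + (-89422/99 + 23*sqrt(3)) = 1371719/99 + 23*sqrt(3)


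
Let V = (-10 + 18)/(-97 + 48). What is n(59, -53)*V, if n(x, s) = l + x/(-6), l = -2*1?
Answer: 284/147 ≈ 1.9320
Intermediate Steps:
l = -2
n(x, s) = -2 - x/6 (n(x, s) = -2 + x/(-6) = -2 + x*(-⅙) = -2 - x/6)
V = -8/49 (V = 8/(-49) = 8*(-1/49) = -8/49 ≈ -0.16327)
n(59, -53)*V = (-2 - ⅙*59)*(-8/49) = (-2 - 59/6)*(-8/49) = -71/6*(-8/49) = 284/147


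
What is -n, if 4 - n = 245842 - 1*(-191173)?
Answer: 437011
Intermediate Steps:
n = -437011 (n = 4 - (245842 - 1*(-191173)) = 4 - (245842 + 191173) = 4 - 1*437015 = 4 - 437015 = -437011)
-n = -1*(-437011) = 437011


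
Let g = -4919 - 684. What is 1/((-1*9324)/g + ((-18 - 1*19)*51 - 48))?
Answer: -5603/10832481 ≈ -0.00051724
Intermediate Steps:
g = -5603
1/((-1*9324)/g + ((-18 - 1*19)*51 - 48)) = 1/(-1*9324/(-5603) + ((-18 - 1*19)*51 - 48)) = 1/(-9324*(-1/5603) + ((-18 - 19)*51 - 48)) = 1/(9324/5603 + (-37*51 - 48)) = 1/(9324/5603 + (-1887 - 48)) = 1/(9324/5603 - 1935) = 1/(-10832481/5603) = -5603/10832481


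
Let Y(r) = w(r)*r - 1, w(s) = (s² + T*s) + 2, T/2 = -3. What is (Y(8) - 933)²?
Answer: 624100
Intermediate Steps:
T = -6 (T = 2*(-3) = -6)
w(s) = 2 + s² - 6*s (w(s) = (s² - 6*s) + 2 = 2 + s² - 6*s)
Y(r) = -1 + r*(2 + r² - 6*r) (Y(r) = (2 + r² - 6*r)*r - 1 = r*(2 + r² - 6*r) - 1 = -1 + r*(2 + r² - 6*r))
(Y(8) - 933)² = ((-1 + 8*(2 + 8² - 6*8)) - 933)² = ((-1 + 8*(2 + 64 - 48)) - 933)² = ((-1 + 8*18) - 933)² = ((-1 + 144) - 933)² = (143 - 933)² = (-790)² = 624100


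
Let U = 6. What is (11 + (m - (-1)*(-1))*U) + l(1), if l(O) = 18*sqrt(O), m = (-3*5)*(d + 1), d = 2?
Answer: -247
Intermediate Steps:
m = -45 (m = (-3*5)*(2 + 1) = -15*3 = -45)
(11 + (m - (-1)*(-1))*U) + l(1) = (11 + (-45 - (-1)*(-1))*6) + 18*sqrt(1) = (11 + (-45 - 1*1)*6) + 18*1 = (11 + (-45 - 1)*6) + 18 = (11 - 46*6) + 18 = (11 - 276) + 18 = -265 + 18 = -247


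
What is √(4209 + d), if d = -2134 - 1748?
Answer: √327 ≈ 18.083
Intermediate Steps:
d = -3882
√(4209 + d) = √(4209 - 3882) = √327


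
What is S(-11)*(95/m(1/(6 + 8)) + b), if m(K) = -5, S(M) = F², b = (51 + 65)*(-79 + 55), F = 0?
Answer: 0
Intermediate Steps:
b = -2784 (b = 116*(-24) = -2784)
S(M) = 0 (S(M) = 0² = 0)
S(-11)*(95/m(1/(6 + 8)) + b) = 0*(95/(-5) - 2784) = 0*(95*(-⅕) - 2784) = 0*(-19 - 2784) = 0*(-2803) = 0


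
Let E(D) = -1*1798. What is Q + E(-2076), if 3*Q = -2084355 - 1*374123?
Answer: -2463872/3 ≈ -8.2129e+5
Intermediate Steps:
E(D) = -1798
Q = -2458478/3 (Q = (-2084355 - 1*374123)/3 = (-2084355 - 374123)/3 = (⅓)*(-2458478) = -2458478/3 ≈ -8.1949e+5)
Q + E(-2076) = -2458478/3 - 1798 = -2463872/3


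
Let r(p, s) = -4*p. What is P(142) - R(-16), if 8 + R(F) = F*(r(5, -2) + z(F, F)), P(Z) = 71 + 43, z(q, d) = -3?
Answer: -246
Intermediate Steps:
P(Z) = 114
R(F) = -8 - 23*F (R(F) = -8 + F*(-4*5 - 3) = -8 + F*(-20 - 3) = -8 + F*(-23) = -8 - 23*F)
P(142) - R(-16) = 114 - (-8 - 23*(-16)) = 114 - (-8 + 368) = 114 - 1*360 = 114 - 360 = -246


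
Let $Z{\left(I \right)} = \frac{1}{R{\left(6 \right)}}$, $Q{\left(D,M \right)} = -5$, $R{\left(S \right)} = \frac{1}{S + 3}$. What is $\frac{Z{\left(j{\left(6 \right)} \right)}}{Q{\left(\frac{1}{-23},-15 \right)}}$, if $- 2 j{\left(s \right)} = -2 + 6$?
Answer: $- \frac{9}{5} \approx -1.8$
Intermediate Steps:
$j{\left(s \right)} = -2$ ($j{\left(s \right)} = - \frac{-2 + 6}{2} = \left(- \frac{1}{2}\right) 4 = -2$)
$R{\left(S \right)} = \frac{1}{3 + S}$
$Z{\left(I \right)} = 9$ ($Z{\left(I \right)} = \frac{1}{\frac{1}{3 + 6}} = \frac{1}{\frac{1}{9}} = 9$)
$\frac{Z{\left(j{\left(6 \right)} \right)}}{Q{\left(\frac{1}{-23},-15 \right)}} = \frac{9}{-5} = 9 \left(- \frac{1}{5}\right) = - \frac{9}{5}$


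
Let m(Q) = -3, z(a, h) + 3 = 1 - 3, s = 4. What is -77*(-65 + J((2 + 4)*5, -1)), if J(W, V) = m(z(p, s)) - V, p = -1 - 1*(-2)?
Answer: 5159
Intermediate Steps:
p = 1 (p = -1 + 2 = 1)
z(a, h) = -5 (z(a, h) = -3 + (1 - 3) = -3 - 2 = -5)
J(W, V) = -3 - V
-77*(-65 + J((2 + 4)*5, -1)) = -77*(-65 + (-3 - 1*(-1))) = -77*(-65 + (-3 + 1)) = -77*(-65 - 2) = -77*(-67) = 5159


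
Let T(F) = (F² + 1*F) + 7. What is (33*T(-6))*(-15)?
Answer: -18315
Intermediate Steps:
T(F) = 7 + F + F² (T(F) = (F² + F) + 7 = (F + F²) + 7 = 7 + F + F²)
(33*T(-6))*(-15) = (33*(7 - 6 + (-6)²))*(-15) = (33*(7 - 6 + 36))*(-15) = (33*37)*(-15) = 1221*(-15) = -18315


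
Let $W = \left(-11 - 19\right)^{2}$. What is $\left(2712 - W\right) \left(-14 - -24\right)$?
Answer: $18120$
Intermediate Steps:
$W = 900$ ($W = \left(-11 - 19\right)^{2} = \left(-30\right)^{2} = 900$)
$\left(2712 - W\right) \left(-14 - -24\right) = \left(2712 - 900\right) \left(-14 - -24\right) = \left(2712 - 900\right) \left(-14 + 24\right) = 1812 \cdot 10 = 18120$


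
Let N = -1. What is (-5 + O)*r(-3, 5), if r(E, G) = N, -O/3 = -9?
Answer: -22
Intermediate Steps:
O = 27 (O = -3*(-9) = 27)
r(E, G) = -1
(-5 + O)*r(-3, 5) = (-5 + 27)*(-1) = 22*(-1) = -22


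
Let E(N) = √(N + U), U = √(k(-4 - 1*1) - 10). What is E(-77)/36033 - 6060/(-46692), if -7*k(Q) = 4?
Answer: 505/3891 + √(-3773 + 7*I*√518)/252231 ≈ 0.12979 + 0.00024358*I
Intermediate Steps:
k(Q) = -4/7 (k(Q) = -⅐*4 = -4/7)
U = I*√518/7 (U = √(-4/7 - 10) = √(-74/7) = I*√518/7 ≈ 3.2514*I)
E(N) = √(N + I*√518/7)
E(-77)/36033 - 6060/(-46692) = (√(49*(-77) + 7*I*√518)/7)/36033 - 6060/(-46692) = (√(-3773 + 7*I*√518)/7)*(1/36033) - 6060*(-1/46692) = √(-3773 + 7*I*√518)/252231 + 505/3891 = 505/3891 + √(-3773 + 7*I*√518)/252231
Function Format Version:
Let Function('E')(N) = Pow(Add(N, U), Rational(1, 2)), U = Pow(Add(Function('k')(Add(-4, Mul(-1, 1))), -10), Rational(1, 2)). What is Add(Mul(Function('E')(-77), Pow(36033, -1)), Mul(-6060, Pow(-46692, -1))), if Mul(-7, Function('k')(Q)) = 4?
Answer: Add(Rational(505, 3891), Mul(Rational(1, 252231), Pow(Add(-3773, Mul(7, I, Pow(518, Rational(1, 2)))), Rational(1, 2)))) ≈ Add(0.12979, Mul(0.00024358, I))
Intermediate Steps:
Function('k')(Q) = Rational(-4, 7) (Function('k')(Q) = Mul(Rational(-1, 7), 4) = Rational(-4, 7))
U = Mul(Rational(1, 7), I, Pow(518, Rational(1, 2))) (U = Pow(Add(Rational(-4, 7), -10), Rational(1, 2)) = Pow(Rational(-74, 7), Rational(1, 2)) = Mul(Rational(1, 7), I, Pow(518, Rational(1, 2))) ≈ Mul(3.2514, I))
Function('E')(N) = Pow(Add(N, Mul(Rational(1, 7), I, Pow(518, Rational(1, 2)))), Rational(1, 2))
Add(Mul(Function('E')(-77), Pow(36033, -1)), Mul(-6060, Pow(-46692, -1))) = Add(Mul(Mul(Rational(1, 7), Pow(Add(Mul(49, -77), Mul(7, I, Pow(518, Rational(1, 2)))), Rational(1, 2))), Pow(36033, -1)), Mul(-6060, Pow(-46692, -1))) = Add(Mul(Mul(Rational(1, 7), Pow(Add(-3773, Mul(7, I, Pow(518, Rational(1, 2)))), Rational(1, 2))), Rational(1, 36033)), Mul(-6060, Rational(-1, 46692))) = Add(Mul(Rational(1, 252231), Pow(Add(-3773, Mul(7, I, Pow(518, Rational(1, 2)))), Rational(1, 2))), Rational(505, 3891)) = Add(Rational(505, 3891), Mul(Rational(1, 252231), Pow(Add(-3773, Mul(7, I, Pow(518, Rational(1, 2)))), Rational(1, 2))))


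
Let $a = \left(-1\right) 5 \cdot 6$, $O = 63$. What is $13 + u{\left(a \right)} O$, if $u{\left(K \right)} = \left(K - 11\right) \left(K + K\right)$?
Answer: $154993$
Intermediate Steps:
$a = -30$ ($a = \left(-5\right) 6 = -30$)
$u{\left(K \right)} = 2 K \left(-11 + K\right)$ ($u{\left(K \right)} = \left(-11 + K\right) 2 K = 2 K \left(-11 + K\right)$)
$13 + u{\left(a \right)} O = 13 + 2 \left(-30\right) \left(-11 - 30\right) 63 = 13 + 2 \left(-30\right) \left(-41\right) 63 = 13 + 2460 \cdot 63 = 13 + 154980 = 154993$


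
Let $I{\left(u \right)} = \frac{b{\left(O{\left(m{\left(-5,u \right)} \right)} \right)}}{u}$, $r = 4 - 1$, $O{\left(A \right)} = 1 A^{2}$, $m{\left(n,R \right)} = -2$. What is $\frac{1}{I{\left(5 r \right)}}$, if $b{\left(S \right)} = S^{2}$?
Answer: $\frac{15}{16} \approx 0.9375$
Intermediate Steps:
$O{\left(A \right)} = A^{2}$
$r = 3$ ($r = 4 - 1 = 3$)
$I{\left(u \right)} = \frac{16}{u}$ ($I{\left(u \right)} = \frac{\left(\left(-2\right)^{2}\right)^{2}}{u} = \frac{4^{2}}{u} = \frac{16}{u}$)
$\frac{1}{I{\left(5 r \right)}} = \frac{1}{16 \frac{1}{5 \cdot 3}} = \frac{1}{16 \cdot \frac{1}{15}} = \frac{1}{\frac{16}{15}} = \frac{15}{16}$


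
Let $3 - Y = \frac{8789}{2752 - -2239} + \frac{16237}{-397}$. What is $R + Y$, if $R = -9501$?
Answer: $- \frac{18742044012}{1981427} \approx -9458.9$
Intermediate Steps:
$Y = \frac{83493915}{1981427}$ ($Y = 3 - \left(\frac{8789}{2752 - -2239} + \frac{16237}{-397}\right) = 3 - \left(\frac{8789}{2752 + 2239} + 16237 \left(- \frac{1}{397}\right)\right) = 3 - \left(\frac{8789}{4991} - \frac{16237}{397}\right) = 3 - - \frac{77549634}{1981427} = 3 + \frac{77549634}{1981427} = \frac{83493915}{1981427} \approx 42.138$)
$R + Y = -9501 + \frac{83493915}{1981427} = - \frac{18742044012}{1981427}$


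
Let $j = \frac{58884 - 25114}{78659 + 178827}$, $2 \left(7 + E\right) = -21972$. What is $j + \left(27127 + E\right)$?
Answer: $\frac{2077156447}{128743} \approx 16134.0$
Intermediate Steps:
$E = -10993$ ($E = -7 + \frac{1}{2} \left(-21972\right) = -7 - 10986 = -10993$)
$j = \frac{16885}{128743}$ ($j = \frac{33770}{257486} = 33770 \cdot \frac{1}{257486} = \frac{16885}{128743} \approx 0.13115$)
$j + \left(27127 + E\right) = \frac{16885}{128743} + \left(27127 - 10993\right) = \frac{16885}{128743} + 16134 = \frac{2077156447}{128743}$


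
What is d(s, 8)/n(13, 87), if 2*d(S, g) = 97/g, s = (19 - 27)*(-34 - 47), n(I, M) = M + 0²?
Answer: 97/1392 ≈ 0.069684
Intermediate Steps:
n(I, M) = M (n(I, M) = M + 0 = M)
s = 648 (s = -8*(-81) = 648)
d(S, g) = 97/(2*g) (d(S, g) = (97/g)/2 = 97/(2*g))
d(s, 8)/n(13, 87) = ((97/2)/8)/87 = ((97/2)*(⅛))*(1/87) = (97/16)*(1/87) = 97/1392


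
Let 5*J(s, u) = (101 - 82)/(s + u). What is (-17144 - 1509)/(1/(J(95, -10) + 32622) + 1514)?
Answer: -258612074957/20990655091 ≈ -12.320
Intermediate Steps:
J(s, u) = 19/(5*(s + u)) (J(s, u) = ((101 - 82)/(s + u))/5 = (19/(s + u))/5 = 19/(5*(s + u)))
(-17144 - 1509)/(1/(J(95, -10) + 32622) + 1514) = (-17144 - 1509)/(1/(19/(5*(95 - 10)) + 32622) + 1514) = -18653/(1/((19/5)/85 + 32622) + 1514) = -18653/(1/((19/5)*(1/85) + 32622) + 1514) = -18653/(1/(19/425 + 32622) + 1514) = -18653/(1/(13864369/425) + 1514) = -18653/(425/13864369 + 1514) = -18653/20990655091/13864369 = -18653*13864369/20990655091 = -258612074957/20990655091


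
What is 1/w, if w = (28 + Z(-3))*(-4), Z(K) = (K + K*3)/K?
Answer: -1/128 ≈ -0.0078125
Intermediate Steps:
Z(K) = 4 (Z(K) = (K + 3*K)/K = (4*K)/K = 4)
w = -128 (w = (28 + 4)*(-4) = 32*(-4) = -128)
1/w = 1/(-128) = -1/128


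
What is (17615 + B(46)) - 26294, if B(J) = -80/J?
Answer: -199657/23 ≈ -8680.7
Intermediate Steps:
(17615 + B(46)) - 26294 = (17615 - 80/46) - 26294 = (17615 - 80*1/46) - 26294 = (17615 - 40/23) - 26294 = 405105/23 - 26294 = -199657/23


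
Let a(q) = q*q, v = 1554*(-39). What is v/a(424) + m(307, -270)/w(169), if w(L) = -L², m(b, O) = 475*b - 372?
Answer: -13939963247/2567291168 ≈ -5.4298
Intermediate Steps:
m(b, O) = -372 + 475*b
v = -60606
a(q) = q²
v/a(424) + m(307, -270)/w(169) = -60606/(424²) + (-372 + 475*307)/((-1*169²)) = -60606/179776 + (-372 + 145825)/((-1*28561)) = -60606*1/179776 + 145453/(-28561) = -30303/89888 + 145453*(-1/28561) = -30303/89888 - 145453/28561 = -13939963247/2567291168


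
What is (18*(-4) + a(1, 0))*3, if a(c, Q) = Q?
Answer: -216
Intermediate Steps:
(18*(-4) + a(1, 0))*3 = (18*(-4) + 0)*3 = (-72 + 0)*3 = -72*3 = -216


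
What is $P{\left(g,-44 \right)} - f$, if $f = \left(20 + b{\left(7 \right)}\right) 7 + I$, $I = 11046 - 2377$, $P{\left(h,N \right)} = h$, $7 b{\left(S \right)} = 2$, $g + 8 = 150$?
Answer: $-8669$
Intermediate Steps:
$g = 142$ ($g = -8 + 150 = 142$)
$b{\left(S \right)} = \frac{2}{7}$ ($b{\left(S \right)} = \frac{1}{7} \cdot 2 = \frac{2}{7}$)
$I = 8669$ ($I = 11046 - 2377 = 8669$)
$f = 8811$ ($f = \left(20 + \frac{2}{7}\right) 7 + 8669 = \frac{142}{7} \cdot 7 + 8669 = 142 + 8669 = 8811$)
$P{\left(g,-44 \right)} - f = 142 - 8811 = -8669$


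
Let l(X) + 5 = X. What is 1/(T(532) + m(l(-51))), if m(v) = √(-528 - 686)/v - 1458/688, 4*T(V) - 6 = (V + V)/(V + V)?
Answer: -2140712/3035007 + 103544*I*√1214/3035007 ≈ -0.70534 + 1.1887*I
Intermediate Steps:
l(X) = -5 + X
T(V) = 7/4 (T(V) = 3/2 + ((V + V)/(V + V))/4 = 3/2 + ((2*V)/((2*V)))/4 = 3/2 + ((2*V)*(1/(2*V)))/4 = 3/2 + (¼)*1 = 3/2 + ¼ = 7/4)
m(v) = -729/344 + I*√1214/v (m(v) = √(-1214)/v - 1458*1/688 = (I*√1214)/v - 729/344 = I*√1214/v - 729/344 = -729/344 + I*√1214/v)
1/(T(532) + m(l(-51))) = 1/(7/4 + (-729/344 + I*√1214/(-5 - 51))) = 1/(7/4 + (-729/344 + I*√1214/(-56))) = 1/(7/4 + (-729/344 + I*√1214*(-1/56))) = 1/(7/4 + (-729/344 - I*√1214/56)) = 1/(-127/344 - I*√1214/56)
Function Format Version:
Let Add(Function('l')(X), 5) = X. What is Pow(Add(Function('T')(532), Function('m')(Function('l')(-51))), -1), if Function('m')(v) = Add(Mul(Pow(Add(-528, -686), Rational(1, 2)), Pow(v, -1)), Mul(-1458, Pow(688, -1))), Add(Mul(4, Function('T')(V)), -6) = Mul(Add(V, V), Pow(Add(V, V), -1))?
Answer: Add(Rational(-2140712, 3035007), Mul(Rational(103544, 3035007), I, Pow(1214, Rational(1, 2)))) ≈ Add(-0.70534, Mul(1.1887, I))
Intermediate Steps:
Function('l')(X) = Add(-5, X)
Function('T')(V) = Rational(7, 4) (Function('T')(V) = Add(Rational(3, 2), Mul(Rational(1, 4), Mul(Add(V, V), Pow(Add(V, V), -1)))) = Add(Rational(3, 2), Mul(Rational(1, 4), Mul(Mul(2, V), Pow(Mul(2, V), -1)))) = Add(Rational(3, 2), Mul(Rational(1, 4), Mul(Mul(2, V), Mul(Rational(1, 2), Pow(V, -1))))) = Add(Rational(3, 2), Mul(Rational(1, 4), 1)) = Add(Rational(3, 2), Rational(1, 4)) = Rational(7, 4))
Function('m')(v) = Add(Rational(-729, 344), Mul(I, Pow(1214, Rational(1, 2)), Pow(v, -1))) (Function('m')(v) = Add(Mul(Pow(-1214, Rational(1, 2)), Pow(v, -1)), Mul(-1458, Rational(1, 688))) = Add(Mul(Mul(I, Pow(1214, Rational(1, 2))), Pow(v, -1)), Rational(-729, 344)) = Add(Mul(I, Pow(1214, Rational(1, 2)), Pow(v, -1)), Rational(-729, 344)) = Add(Rational(-729, 344), Mul(I, Pow(1214, Rational(1, 2)), Pow(v, -1))))
Pow(Add(Function('T')(532), Function('m')(Function('l')(-51))), -1) = Pow(Add(Rational(7, 4), Add(Rational(-729, 344), Mul(I, Pow(1214, Rational(1, 2)), Pow(Add(-5, -51), -1)))), -1) = Pow(Add(Rational(7, 4), Add(Rational(-729, 344), Mul(I, Pow(1214, Rational(1, 2)), Pow(-56, -1)))), -1) = Pow(Add(Rational(7, 4), Add(Rational(-729, 344), Mul(I, Pow(1214, Rational(1, 2)), Rational(-1, 56)))), -1) = Pow(Add(Rational(7, 4), Add(Rational(-729, 344), Mul(Rational(-1, 56), I, Pow(1214, Rational(1, 2))))), -1) = Pow(Add(Rational(-127, 344), Mul(Rational(-1, 56), I, Pow(1214, Rational(1, 2)))), -1)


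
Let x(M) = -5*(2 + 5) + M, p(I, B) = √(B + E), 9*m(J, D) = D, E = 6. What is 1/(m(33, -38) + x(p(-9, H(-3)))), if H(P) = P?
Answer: -3177/124366 - 81*√3/124366 ≈ -0.026674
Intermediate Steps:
m(J, D) = D/9
p(I, B) = √(6 + B) (p(I, B) = √(B + 6) = √(6 + B))
x(M) = -35 + M (x(M) = -5*7 + M = -35 + M)
1/(m(33, -38) + x(p(-9, H(-3)))) = 1/((⅑)*(-38) + (-35 + √(6 - 3))) = 1/(-38/9 + (-35 + √3)) = 1/(-353/9 + √3)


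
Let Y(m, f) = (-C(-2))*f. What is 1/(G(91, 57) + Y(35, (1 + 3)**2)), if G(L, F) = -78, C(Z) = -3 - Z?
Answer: -1/62 ≈ -0.016129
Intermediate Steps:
Y(m, f) = f (Y(m, f) = (-(-3 - 1*(-2)))*f = (-(-3 + 2))*f = (-1*(-1))*f = 1*f = f)
1/(G(91, 57) + Y(35, (1 + 3)**2)) = 1/(-78 + (1 + 3)**2) = 1/(-78 + 4**2) = 1/(-78 + 16) = 1/(-62) = -1/62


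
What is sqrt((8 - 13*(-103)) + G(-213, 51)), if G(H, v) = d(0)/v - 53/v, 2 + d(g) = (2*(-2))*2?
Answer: 3*sqrt(43214)/17 ≈ 36.685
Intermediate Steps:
d(g) = -10 (d(g) = -2 + (2*(-2))*2 = -2 - 4*2 = -2 - 8 = -10)
G(H, v) = -63/v (G(H, v) = -10/v - 53/v = -63/v)
sqrt((8 - 13*(-103)) + G(-213, 51)) = sqrt((8 - 13*(-103)) - 63/51) = sqrt((8 + 1339) - 63*1/51) = sqrt(1347 - 21/17) = sqrt(22878/17) = 3*sqrt(43214)/17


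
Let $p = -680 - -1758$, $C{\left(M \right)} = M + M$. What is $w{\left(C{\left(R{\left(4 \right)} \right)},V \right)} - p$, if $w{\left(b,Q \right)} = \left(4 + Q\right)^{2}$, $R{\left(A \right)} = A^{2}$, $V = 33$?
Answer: $291$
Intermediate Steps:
$C{\left(M \right)} = 2 M$
$p = 1078$ ($p = -680 + 1758 = 1078$)
$w{\left(C{\left(R{\left(4 \right)} \right)},V \right)} - p = \left(4 + 33\right)^{2} - 1078 = 37^{2} - 1078 = 1369 - 1078 = 291$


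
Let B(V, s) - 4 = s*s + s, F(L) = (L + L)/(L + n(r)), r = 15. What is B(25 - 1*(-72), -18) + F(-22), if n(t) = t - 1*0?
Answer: 2214/7 ≈ 316.29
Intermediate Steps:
n(t) = t (n(t) = t + 0 = t)
F(L) = 2*L/(15 + L) (F(L) = (L + L)/(L + 15) = (2*L)/(15 + L) = 2*L/(15 + L))
B(V, s) = 4 + s + s**2 (B(V, s) = 4 + (s*s + s) = 4 + (s**2 + s) = 4 + (s + s**2) = 4 + s + s**2)
B(25 - 1*(-72), -18) + F(-22) = (4 - 18 + (-18)**2) + 2*(-22)/(15 - 22) = (4 - 18 + 324) + 2*(-22)/(-7) = 310 + 2*(-22)*(-1/7) = 310 + 44/7 = 2214/7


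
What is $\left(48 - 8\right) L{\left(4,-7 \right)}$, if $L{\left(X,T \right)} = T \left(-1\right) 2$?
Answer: $560$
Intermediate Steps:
$L{\left(X,T \right)} = - 2 T$ ($L{\left(X,T \right)} = - T 2 = - 2 T$)
$\left(48 - 8\right) L{\left(4,-7 \right)} = \left(48 - 8\right) \left(\left(-2\right) \left(-7\right)\right) = 40 \cdot 14 = 560$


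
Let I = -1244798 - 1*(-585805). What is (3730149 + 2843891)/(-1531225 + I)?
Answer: -3287020/1095109 ≈ -3.0015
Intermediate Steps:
I = -658993 (I = -1244798 + 585805 = -658993)
(3730149 + 2843891)/(-1531225 + I) = (3730149 + 2843891)/(-1531225 - 658993) = 6574040/(-2190218) = 6574040*(-1/2190218) = -3287020/1095109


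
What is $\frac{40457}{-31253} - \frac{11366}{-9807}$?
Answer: $- \frac{41540201}{306498171} \approx -0.13553$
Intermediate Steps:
$\frac{40457}{-31253} - \frac{11366}{-9807} = 40457 \left(- \frac{1}{31253}\right) - - \frac{11366}{9807} = - \frac{40457}{31253} + \frac{11366}{9807} = - \frac{41540201}{306498171}$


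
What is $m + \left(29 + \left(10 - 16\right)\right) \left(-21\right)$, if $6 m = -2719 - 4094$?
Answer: $- \frac{3237}{2} \approx -1618.5$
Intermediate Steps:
$m = - \frac{2271}{2}$ ($m = \frac{-2719 - 4094}{6} = \frac{1}{6} \left(-6813\right) = - \frac{2271}{2} \approx -1135.5$)
$m + \left(29 + \left(10 - 16\right)\right) \left(-21\right) = - \frac{2271}{2} + \left(29 + \left(10 - 16\right)\right) \left(-21\right) = - \frac{2271}{2} + \left(29 - 6\right) \left(-21\right) = - \frac{2271}{2} + 23 \left(-21\right) = - \frac{2271}{2} - 483 = - \frac{3237}{2}$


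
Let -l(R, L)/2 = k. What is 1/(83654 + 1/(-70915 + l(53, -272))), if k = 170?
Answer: 71255/5960765769 ≈ 1.1954e-5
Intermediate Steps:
l(R, L) = -340 (l(R, L) = -2*170 = -340)
1/(83654 + 1/(-70915 + l(53, -272))) = 1/(83654 + 1/(-70915 - 340)) = 1/(83654 + 1/(-71255)) = 1/(83654 - 1/71255) = 1/(5960765769/71255) = 71255/5960765769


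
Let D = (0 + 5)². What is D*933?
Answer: 23325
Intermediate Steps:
D = 25 (D = 5² = 25)
D*933 = 25*933 = 23325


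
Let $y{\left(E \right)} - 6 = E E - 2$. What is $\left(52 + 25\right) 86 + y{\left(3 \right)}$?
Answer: $6635$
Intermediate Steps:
$y{\left(E \right)} = 4 + E^{2}$ ($y{\left(E \right)} = 6 + \left(E E - 2\right) = 6 + \left(E^{2} - 2\right) = 6 + \left(-2 + E^{2}\right) = 4 + E^{2}$)
$\left(52 + 25\right) 86 + y{\left(3 \right)} = \left(52 + 25\right) 86 + \left(4 + 3^{2}\right) = 77 \cdot 86 + \left(4 + 9\right) = 6622 + 13 = 6635$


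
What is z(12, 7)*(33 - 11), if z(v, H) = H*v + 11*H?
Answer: 3542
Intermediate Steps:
z(v, H) = 11*H + H*v
z(12, 7)*(33 - 11) = (7*(11 + 12))*(33 - 11) = (7*23)*22 = 161*22 = 3542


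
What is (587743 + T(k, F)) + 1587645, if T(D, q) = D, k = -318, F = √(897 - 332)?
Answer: 2175070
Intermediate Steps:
F = √565 ≈ 23.770
(587743 + T(k, F)) + 1587645 = (587743 - 318) + 1587645 = 587425 + 1587645 = 2175070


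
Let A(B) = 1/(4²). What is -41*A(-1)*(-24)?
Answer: 123/2 ≈ 61.500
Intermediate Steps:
A(B) = 1/16
-41*A(-1)*(-24) = -41*1/16*(-24) = -41/16*(-24) = 123/2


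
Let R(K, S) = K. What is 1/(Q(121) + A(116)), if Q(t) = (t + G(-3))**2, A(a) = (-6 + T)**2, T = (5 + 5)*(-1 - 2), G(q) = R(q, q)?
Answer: 1/15220 ≈ 6.5703e-5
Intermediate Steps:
G(q) = q
T = -30 (T = 10*(-3) = -30)
A(a) = 1296 (A(a) = (-6 - 30)**2 = (-36)**2 = 1296)
Q(t) = (-3 + t)**2 (Q(t) = (t - 3)**2 = (-3 + t)**2)
1/(Q(121) + A(116)) = 1/((-3 + 121)**2 + 1296) = 1/(118**2 + 1296) = 1/(13924 + 1296) = 1/15220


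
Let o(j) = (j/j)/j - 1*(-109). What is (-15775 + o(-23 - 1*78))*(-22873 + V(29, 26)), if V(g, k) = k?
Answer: 36150054149/101 ≈ 3.5792e+8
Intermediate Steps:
o(j) = 109 + 1/j (o(j) = 1/j + 109 = 109 + 1/j)
(-15775 + o(-23 - 1*78))*(-22873 + V(29, 26)) = (-15775 + (109 + 1/(-23 - 1*78)))*(-22873 + 26) = (-15775 + (109 + 1/(-23 - 78)))*(-22847) = (-15775 + (109 + 1/(-101)))*(-22847) = (-15775 + (109 - 1/101))*(-22847) = (-15775 + 11008/101)*(-22847) = -1582267/101*(-22847) = 36150054149/101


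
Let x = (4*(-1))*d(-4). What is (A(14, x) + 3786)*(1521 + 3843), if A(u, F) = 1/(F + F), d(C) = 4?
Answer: 162463491/8 ≈ 2.0308e+7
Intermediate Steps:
x = -16 (x = (4*(-1))*4 = -4*4 = -16)
A(u, F) = 1/(2*F)
(A(14, x) + 3786)*(1521 + 3843) = ((½)/(-16) + 3786)*(1521 + 3843) = ((½)*(-1/16) + 3786)*5364 = (-1/32 + 3786)*5364 = (121151/32)*5364 = 162463491/8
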